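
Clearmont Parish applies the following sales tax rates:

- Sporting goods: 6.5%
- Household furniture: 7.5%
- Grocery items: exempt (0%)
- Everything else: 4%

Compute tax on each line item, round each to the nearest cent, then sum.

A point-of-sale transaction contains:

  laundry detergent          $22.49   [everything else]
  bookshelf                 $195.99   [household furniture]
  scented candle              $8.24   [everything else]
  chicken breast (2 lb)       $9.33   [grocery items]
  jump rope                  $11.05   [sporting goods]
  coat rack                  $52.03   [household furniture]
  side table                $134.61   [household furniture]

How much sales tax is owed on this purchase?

Laundry detergent $22.49: everything else → 4% → $0.90
Bookshelf $195.99: household furniture → 7.5% → $14.70
Scented candle $8.24: everything else → 4% → $0.33
Chicken breast (2 lb) $9.33: grocery items → 0% → $0.00
Jump rope $11.05: sporting goods → 6.5% → $0.72
Coat rack $52.03: household furniture → 7.5% → $3.90
Side table $134.61: household furniture → 7.5% → $10.10
Total tax = $0.90 + $14.70 + $0.33 + $0.72 + $3.90 + $10.10 = $30.65

$30.65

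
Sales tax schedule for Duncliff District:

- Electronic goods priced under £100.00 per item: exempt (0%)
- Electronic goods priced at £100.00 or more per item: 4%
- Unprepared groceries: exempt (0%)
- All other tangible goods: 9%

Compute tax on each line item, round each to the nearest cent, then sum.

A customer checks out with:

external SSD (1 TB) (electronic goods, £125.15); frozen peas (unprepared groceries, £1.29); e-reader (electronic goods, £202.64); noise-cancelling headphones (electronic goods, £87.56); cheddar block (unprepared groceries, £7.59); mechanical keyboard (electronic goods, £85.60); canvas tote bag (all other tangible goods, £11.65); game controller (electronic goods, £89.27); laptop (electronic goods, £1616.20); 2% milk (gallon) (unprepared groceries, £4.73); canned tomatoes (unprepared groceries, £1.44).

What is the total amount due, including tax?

£2311.94

External SSD (1 TB) £125.15: electronic goods, £100.00 or more → 4% → £5.01
Frozen peas £1.29: unprepared groceries → 0% → £0.00
E-reader £202.64: electronic goods, £100.00 or more → 4% → £8.11
Noise-cancelling headphones £87.56: electronic goods, under £100.00 → 0% → £0.00
Cheddar block £7.59: unprepared groceries → 0% → £0.00
Mechanical keyboard £85.60: electronic goods, under £100.00 → 0% → £0.00
Canvas tote bag £11.65: all other tangible goods → 9% → £1.05
Game controller £89.27: electronic goods, under £100.00 → 0% → £0.00
Laptop £1616.20: electronic goods, £100.00 or more → 4% → £64.65
2% milk (gallon) £4.73: unprepared groceries → 0% → £0.00
Canned tomatoes £1.44: unprepared groceries → 0% → £0.00
Subtotal = £2233.12; tax = £78.82; total due = £2311.94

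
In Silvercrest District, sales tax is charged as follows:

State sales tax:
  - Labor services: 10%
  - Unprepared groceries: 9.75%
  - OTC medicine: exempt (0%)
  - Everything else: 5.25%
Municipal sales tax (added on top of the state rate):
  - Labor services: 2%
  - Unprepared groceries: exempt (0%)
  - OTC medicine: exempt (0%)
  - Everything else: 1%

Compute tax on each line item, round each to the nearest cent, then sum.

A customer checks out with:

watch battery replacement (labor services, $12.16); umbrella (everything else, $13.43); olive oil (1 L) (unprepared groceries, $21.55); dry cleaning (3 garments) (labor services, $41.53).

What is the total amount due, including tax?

$98.05

Watch battery replacement $12.16: labor services → 10% + 2% municipal = 12% → $1.46
Umbrella $13.43: everything else → 5.25% + 1% municipal = 6.25% → $0.84
Olive oil (1 L) $21.55: unprepared groceries → 9.75% + 0% municipal = 9.75% → $2.10
Dry cleaning (3 garments) $41.53: labor services → 10% + 2% municipal = 12% → $4.98
Subtotal = $88.67; tax = $9.38; total due = $98.05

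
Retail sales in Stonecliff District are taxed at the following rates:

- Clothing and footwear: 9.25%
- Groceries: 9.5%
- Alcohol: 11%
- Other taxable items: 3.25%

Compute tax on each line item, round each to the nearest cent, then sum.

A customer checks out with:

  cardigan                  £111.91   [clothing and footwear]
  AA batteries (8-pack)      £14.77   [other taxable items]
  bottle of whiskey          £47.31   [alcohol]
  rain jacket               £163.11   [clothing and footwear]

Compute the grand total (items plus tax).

£368.22

Cardigan £111.91: clothing and footwear → 9.25% → £10.35
AA batteries (8-pack) £14.77: other taxable items → 3.25% → £0.48
Bottle of whiskey £47.31: alcohol → 11% → £5.20
Rain jacket £163.11: clothing and footwear → 9.25% → £15.09
Subtotal = £337.10; tax = £31.12; total due = £368.22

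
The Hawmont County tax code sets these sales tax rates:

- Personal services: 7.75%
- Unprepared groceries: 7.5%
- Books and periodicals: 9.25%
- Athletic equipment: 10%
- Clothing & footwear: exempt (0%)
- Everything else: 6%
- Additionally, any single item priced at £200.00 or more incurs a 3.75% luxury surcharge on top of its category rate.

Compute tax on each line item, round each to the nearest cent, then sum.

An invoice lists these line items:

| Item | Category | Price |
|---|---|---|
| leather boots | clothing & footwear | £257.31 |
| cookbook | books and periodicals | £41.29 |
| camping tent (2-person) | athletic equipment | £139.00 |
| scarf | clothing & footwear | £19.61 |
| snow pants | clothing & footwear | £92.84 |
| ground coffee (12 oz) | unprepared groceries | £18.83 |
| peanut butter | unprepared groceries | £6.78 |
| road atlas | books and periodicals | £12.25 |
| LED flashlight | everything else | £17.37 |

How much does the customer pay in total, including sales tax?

£636.74

Leather boots £257.31: clothing & footwear → 0% + 3.75% surcharge = 3.75% → £9.65
Cookbook £41.29: books and periodicals → 9.25% → £3.82
Camping tent (2-person) £139.00: athletic equipment → 10% → £13.90
Scarf £19.61: clothing & footwear → 0% → £0.00
Snow pants £92.84: clothing & footwear → 0% → £0.00
Ground coffee (12 oz) £18.83: unprepared groceries → 7.5% → £1.41
Peanut butter £6.78: unprepared groceries → 7.5% → £0.51
Road atlas £12.25: books and periodicals → 9.25% → £1.13
LED flashlight £17.37: everything else → 6% → £1.04
Subtotal = £605.28; tax = £31.46; total due = £636.74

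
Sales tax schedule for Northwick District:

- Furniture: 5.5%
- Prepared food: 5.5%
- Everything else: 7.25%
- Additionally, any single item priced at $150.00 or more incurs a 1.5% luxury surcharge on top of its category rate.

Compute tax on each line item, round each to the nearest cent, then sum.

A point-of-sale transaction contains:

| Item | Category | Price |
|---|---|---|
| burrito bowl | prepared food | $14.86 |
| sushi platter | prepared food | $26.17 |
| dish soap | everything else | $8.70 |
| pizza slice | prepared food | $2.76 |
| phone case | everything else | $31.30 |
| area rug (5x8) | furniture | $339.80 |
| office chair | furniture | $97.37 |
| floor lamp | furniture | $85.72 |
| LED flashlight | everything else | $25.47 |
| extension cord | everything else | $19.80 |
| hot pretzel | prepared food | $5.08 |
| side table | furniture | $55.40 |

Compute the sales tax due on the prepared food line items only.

Burrito bowl $14.86: prepared food → 5.5% → $0.82
Sushi platter $26.17: prepared food → 5.5% → $1.44
Pizza slice $2.76: prepared food → 5.5% → $0.15
Hot pretzel $5.08: prepared food → 5.5% → $0.28
Tax on prepared food = $0.82 + $1.44 + $0.15 + $0.28 = $2.69

$2.69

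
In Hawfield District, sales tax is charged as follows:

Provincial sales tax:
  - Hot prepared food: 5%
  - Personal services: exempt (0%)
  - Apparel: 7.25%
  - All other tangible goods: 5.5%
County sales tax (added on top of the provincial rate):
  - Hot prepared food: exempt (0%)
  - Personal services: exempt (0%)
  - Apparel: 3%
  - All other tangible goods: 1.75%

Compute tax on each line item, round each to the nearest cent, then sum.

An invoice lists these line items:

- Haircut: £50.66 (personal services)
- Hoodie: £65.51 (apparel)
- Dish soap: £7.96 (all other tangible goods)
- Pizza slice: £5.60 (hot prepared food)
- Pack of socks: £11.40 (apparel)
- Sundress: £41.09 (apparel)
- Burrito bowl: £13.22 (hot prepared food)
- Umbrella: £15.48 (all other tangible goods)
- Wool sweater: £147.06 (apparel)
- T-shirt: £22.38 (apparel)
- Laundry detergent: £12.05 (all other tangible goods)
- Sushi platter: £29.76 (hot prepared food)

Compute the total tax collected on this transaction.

£34.45

Haircut £50.66: personal services → 0% + 0% county = 0% → £0.00
Hoodie £65.51: apparel → 7.25% + 3% county = 10.25% → £6.71
Dish soap £7.96: all other tangible goods → 5.5% + 1.75% county = 7.25% → £0.58
Pizza slice £5.60: hot prepared food → 5% + 0% county = 5% → £0.28
Pack of socks £11.40: apparel → 7.25% + 3% county = 10.25% → £1.17
Sundress £41.09: apparel → 7.25% + 3% county = 10.25% → £4.21
Burrito bowl £13.22: hot prepared food → 5% + 0% county = 5% → £0.66
Umbrella £15.48: all other tangible goods → 5.5% + 1.75% county = 7.25% → £1.12
Wool sweater £147.06: apparel → 7.25% + 3% county = 10.25% → £15.07
T-shirt £22.38: apparel → 7.25% + 3% county = 10.25% → £2.29
Laundry detergent £12.05: all other tangible goods → 5.5% + 1.75% county = 7.25% → £0.87
Sushi platter £29.76: hot prepared food → 5% + 0% county = 5% → £1.49
Total tax = £6.71 + £0.58 + £0.28 + £1.17 + £4.21 + £0.66 + £1.12 + £15.07 + £2.29 + £0.87 + £1.49 = £34.45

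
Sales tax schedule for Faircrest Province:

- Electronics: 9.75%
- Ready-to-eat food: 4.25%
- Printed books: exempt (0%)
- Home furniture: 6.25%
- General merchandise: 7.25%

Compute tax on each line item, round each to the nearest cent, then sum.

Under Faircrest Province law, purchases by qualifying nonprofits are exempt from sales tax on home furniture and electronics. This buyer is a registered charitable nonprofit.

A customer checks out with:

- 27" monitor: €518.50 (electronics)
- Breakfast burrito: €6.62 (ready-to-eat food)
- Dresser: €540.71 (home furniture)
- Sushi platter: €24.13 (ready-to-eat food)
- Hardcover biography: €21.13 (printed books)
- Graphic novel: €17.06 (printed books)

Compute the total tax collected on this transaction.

€1.31

27" monitor €518.50: electronics, buyer-exempt → 0% → €0.00
Breakfast burrito €6.62: ready-to-eat food → 4.25% → €0.28
Dresser €540.71: home furniture, buyer-exempt → 0% → €0.00
Sushi platter €24.13: ready-to-eat food → 4.25% → €1.03
Hardcover biography €21.13: printed books → 0% → €0.00
Graphic novel €17.06: printed books → 0% → €0.00
Total tax = €0.28 + €1.03 = €1.31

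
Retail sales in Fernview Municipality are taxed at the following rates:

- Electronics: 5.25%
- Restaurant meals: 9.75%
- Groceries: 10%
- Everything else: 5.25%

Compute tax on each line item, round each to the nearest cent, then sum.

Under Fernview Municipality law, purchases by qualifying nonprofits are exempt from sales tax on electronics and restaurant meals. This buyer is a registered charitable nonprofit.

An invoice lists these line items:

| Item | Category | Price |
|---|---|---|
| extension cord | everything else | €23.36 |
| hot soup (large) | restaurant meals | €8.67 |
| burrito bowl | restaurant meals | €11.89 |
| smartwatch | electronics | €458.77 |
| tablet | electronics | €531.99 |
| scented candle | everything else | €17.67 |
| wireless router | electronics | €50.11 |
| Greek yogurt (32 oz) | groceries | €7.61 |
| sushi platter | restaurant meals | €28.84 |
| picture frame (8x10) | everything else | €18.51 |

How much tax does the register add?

€3.89

Extension cord €23.36: everything else → 5.25% → €1.23
Hot soup (large) €8.67: restaurant meals, buyer-exempt → 0% → €0.00
Burrito bowl €11.89: restaurant meals, buyer-exempt → 0% → €0.00
Smartwatch €458.77: electronics, buyer-exempt → 0% → €0.00
Tablet €531.99: electronics, buyer-exempt → 0% → €0.00
Scented candle €17.67: everything else → 5.25% → €0.93
Wireless router €50.11: electronics, buyer-exempt → 0% → €0.00
Greek yogurt (32 oz) €7.61: groceries → 10% → €0.76
Sushi platter €28.84: restaurant meals, buyer-exempt → 0% → €0.00
Picture frame (8x10) €18.51: everything else → 5.25% → €0.97
Total tax = €1.23 + €0.93 + €0.76 + €0.97 = €3.89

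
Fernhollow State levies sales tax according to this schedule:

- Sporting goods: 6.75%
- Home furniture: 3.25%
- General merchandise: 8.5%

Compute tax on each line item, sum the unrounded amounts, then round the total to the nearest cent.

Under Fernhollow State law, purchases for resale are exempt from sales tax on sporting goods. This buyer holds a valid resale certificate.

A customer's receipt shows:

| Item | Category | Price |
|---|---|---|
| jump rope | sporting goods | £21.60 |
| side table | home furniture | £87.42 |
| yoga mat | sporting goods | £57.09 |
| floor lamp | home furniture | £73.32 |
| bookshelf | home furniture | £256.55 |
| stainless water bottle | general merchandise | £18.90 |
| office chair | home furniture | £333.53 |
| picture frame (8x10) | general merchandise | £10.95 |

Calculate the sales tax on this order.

£26.94

Jump rope £21.60: sporting goods, buyer-exempt → 0% → £0.00
Side table £87.42: home furniture → 3.25% → £2.84115
Yoga mat £57.09: sporting goods, buyer-exempt → 0% → £0.00
Floor lamp £73.32: home furniture → 3.25% → £2.3829
Bookshelf £256.55: home furniture → 3.25% → £8.337875
Stainless water bottle £18.90: general merchandise → 8.5% → £1.6065
Office chair £333.53: home furniture → 3.25% → £10.839725
Picture frame (8x10) £10.95: general merchandise → 8.5% → £0.93075
Unrounded tax sum = £26.9389 → £26.94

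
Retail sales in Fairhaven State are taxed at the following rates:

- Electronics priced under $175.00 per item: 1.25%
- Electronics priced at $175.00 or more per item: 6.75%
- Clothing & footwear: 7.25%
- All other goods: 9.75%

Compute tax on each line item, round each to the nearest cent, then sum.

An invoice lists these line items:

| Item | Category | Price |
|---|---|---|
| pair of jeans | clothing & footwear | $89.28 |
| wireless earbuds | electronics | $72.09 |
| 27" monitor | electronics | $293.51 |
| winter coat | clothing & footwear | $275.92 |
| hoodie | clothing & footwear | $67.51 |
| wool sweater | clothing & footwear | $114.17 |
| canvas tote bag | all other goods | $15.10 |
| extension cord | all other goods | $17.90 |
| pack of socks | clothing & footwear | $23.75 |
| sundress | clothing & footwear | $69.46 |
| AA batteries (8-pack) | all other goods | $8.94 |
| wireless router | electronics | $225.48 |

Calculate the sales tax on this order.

$86.42

Pair of jeans $89.28: clothing & footwear → 7.25% → $6.47
Wireless earbuds $72.09: electronics, under $175.00 → 1.25% → $0.90
27" monitor $293.51: electronics, $175.00 or more → 6.75% → $19.81
Winter coat $275.92: clothing & footwear → 7.25% → $20.00
Hoodie $67.51: clothing & footwear → 7.25% → $4.89
Wool sweater $114.17: clothing & footwear → 7.25% → $8.28
Canvas tote bag $15.10: all other goods → 9.75% → $1.47
Extension cord $17.90: all other goods → 9.75% → $1.75
Pack of socks $23.75: clothing & footwear → 7.25% → $1.72
Sundress $69.46: clothing & footwear → 7.25% → $5.04
AA batteries (8-pack) $8.94: all other goods → 9.75% → $0.87
Wireless router $225.48: electronics, $175.00 or more → 6.75% → $15.22
Total tax = $6.47 + $0.90 + $19.81 + $20.00 + $4.89 + $8.28 + $1.47 + $1.75 + $1.72 + $5.04 + $0.87 + $15.22 = $86.42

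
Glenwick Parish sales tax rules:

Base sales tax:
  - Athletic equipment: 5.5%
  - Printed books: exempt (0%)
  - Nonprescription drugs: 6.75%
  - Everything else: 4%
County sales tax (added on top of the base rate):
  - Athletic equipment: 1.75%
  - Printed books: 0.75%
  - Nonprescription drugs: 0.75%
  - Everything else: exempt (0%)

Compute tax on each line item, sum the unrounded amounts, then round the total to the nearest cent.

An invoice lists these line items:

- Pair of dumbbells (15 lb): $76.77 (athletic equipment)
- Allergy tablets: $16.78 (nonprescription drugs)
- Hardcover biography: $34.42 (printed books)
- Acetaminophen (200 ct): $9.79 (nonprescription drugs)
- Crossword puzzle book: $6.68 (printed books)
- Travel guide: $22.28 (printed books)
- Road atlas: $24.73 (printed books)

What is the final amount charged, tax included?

$199.67

Pair of dumbbells (15 lb) $76.77: athletic equipment → 5.5% + 1.75% county = 7.25% → $5.565825
Allergy tablets $16.78: nonprescription drugs → 6.75% + 0.75% county = 7.5% → $1.2585
Hardcover biography $34.42: printed books → 0% + 0.75% county = 0.75% → $0.25815
Acetaminophen (200 ct) $9.79: nonprescription drugs → 6.75% + 0.75% county = 7.5% → $0.73425
Crossword puzzle book $6.68: printed books → 0% + 0.75% county = 0.75% → $0.0501
Travel guide $22.28: printed books → 0% + 0.75% county = 0.75% → $0.1671
Road atlas $24.73: printed books → 0% + 0.75% county = 0.75% → $0.185475
Subtotal = $191.45; unrounded tax = $8.2194 → $8.22; total due = $199.67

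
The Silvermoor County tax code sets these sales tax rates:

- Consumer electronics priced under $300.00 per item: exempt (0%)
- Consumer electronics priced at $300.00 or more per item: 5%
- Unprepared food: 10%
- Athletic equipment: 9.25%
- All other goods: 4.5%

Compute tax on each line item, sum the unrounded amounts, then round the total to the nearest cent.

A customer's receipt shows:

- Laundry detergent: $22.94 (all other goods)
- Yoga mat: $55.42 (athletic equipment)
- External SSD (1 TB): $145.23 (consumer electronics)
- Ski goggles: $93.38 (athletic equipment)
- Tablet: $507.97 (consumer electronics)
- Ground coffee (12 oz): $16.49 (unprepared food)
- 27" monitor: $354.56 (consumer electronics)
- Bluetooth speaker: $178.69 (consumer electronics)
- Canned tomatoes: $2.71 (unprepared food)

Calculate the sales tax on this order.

$59.84

Laundry detergent $22.94: all other goods → 4.5% → $1.0323
Yoga mat $55.42: athletic equipment → 9.25% → $5.12635
External SSD (1 TB) $145.23: consumer electronics, under $300.00 → 0% → $0.00
Ski goggles $93.38: athletic equipment → 9.25% → $8.63765
Tablet $507.97: consumer electronics, $300.00 or more → 5% → $25.3985
Ground coffee (12 oz) $16.49: unprepared food → 10% → $1.649
27" monitor $354.56: consumer electronics, $300.00 or more → 5% → $17.728
Bluetooth speaker $178.69: consumer electronics, under $300.00 → 0% → $0.00
Canned tomatoes $2.71: unprepared food → 10% → $0.271
Unrounded tax sum = $59.8428 → $59.84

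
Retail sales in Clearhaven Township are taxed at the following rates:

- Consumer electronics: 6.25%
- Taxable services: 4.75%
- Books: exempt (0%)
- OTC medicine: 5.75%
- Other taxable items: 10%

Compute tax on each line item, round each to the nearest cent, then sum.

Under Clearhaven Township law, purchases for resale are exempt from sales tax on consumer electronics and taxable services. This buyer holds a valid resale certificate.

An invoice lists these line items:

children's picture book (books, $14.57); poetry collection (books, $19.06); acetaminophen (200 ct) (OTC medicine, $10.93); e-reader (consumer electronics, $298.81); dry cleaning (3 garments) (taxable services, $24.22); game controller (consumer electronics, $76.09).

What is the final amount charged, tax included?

$444.31

Children's picture book $14.57: books → 0% → $0.00
Poetry collection $19.06: books → 0% → $0.00
Acetaminophen (200 ct) $10.93: OTC medicine → 5.75% → $0.63
E-reader $298.81: consumer electronics, buyer-exempt → 0% → $0.00
Dry cleaning (3 garments) $24.22: taxable services, buyer-exempt → 0% → $0.00
Game controller $76.09: consumer electronics, buyer-exempt → 0% → $0.00
Subtotal = $443.68; tax = $0.63; total due = $444.31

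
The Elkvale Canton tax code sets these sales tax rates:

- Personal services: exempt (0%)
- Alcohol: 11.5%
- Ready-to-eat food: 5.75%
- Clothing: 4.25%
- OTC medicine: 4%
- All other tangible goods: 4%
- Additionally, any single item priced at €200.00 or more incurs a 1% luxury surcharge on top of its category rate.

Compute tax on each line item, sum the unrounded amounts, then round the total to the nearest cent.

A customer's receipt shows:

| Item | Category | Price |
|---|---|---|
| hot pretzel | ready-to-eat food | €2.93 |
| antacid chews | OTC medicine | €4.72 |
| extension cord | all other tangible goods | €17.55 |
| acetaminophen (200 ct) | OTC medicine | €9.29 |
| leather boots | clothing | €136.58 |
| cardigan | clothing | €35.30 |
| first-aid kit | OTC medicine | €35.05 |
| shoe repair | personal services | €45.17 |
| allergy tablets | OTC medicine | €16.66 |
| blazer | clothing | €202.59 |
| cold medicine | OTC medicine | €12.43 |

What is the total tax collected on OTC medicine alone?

Antacid chews €4.72: OTC medicine → 4% → €0.1888
Acetaminophen (200 ct) €9.29: OTC medicine → 4% → €0.3716
First-aid kit €35.05: OTC medicine → 4% → €1.402
Allergy tablets €16.66: OTC medicine → 4% → €0.6664
Cold medicine €12.43: OTC medicine → 4% → €0.4972
Tax on OTC medicine: unrounded sum = €3.126 → €3.13

€3.13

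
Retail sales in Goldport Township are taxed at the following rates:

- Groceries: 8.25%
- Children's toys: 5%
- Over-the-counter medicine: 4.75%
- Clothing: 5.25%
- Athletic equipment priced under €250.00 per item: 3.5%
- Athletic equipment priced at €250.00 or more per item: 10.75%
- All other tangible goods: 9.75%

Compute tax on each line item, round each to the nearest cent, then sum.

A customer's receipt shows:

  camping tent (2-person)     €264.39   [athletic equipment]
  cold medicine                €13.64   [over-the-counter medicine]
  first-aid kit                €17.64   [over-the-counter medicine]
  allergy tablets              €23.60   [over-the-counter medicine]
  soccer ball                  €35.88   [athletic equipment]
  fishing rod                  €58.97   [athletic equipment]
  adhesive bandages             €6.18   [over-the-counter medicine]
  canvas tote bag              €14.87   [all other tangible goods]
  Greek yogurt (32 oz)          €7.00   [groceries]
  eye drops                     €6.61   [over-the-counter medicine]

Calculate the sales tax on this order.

€36.98

Camping tent (2-person) €264.39: athletic equipment, €250.00 or more → 10.75% → €28.42
Cold medicine €13.64: over-the-counter medicine → 4.75% → €0.65
First-aid kit €17.64: over-the-counter medicine → 4.75% → €0.84
Allergy tablets €23.60: over-the-counter medicine → 4.75% → €1.12
Soccer ball €35.88: athletic equipment, under €250.00 → 3.5% → €1.26
Fishing rod €58.97: athletic equipment, under €250.00 → 3.5% → €2.06
Adhesive bandages €6.18: over-the-counter medicine → 4.75% → €0.29
Canvas tote bag €14.87: all other tangible goods → 9.75% → €1.45
Greek yogurt (32 oz) €7.00: groceries → 8.25% → €0.58
Eye drops €6.61: over-the-counter medicine → 4.75% → €0.31
Total tax = €28.42 + €0.65 + €0.84 + €1.12 + €1.26 + €2.06 + €0.29 + €1.45 + €0.58 + €0.31 = €36.98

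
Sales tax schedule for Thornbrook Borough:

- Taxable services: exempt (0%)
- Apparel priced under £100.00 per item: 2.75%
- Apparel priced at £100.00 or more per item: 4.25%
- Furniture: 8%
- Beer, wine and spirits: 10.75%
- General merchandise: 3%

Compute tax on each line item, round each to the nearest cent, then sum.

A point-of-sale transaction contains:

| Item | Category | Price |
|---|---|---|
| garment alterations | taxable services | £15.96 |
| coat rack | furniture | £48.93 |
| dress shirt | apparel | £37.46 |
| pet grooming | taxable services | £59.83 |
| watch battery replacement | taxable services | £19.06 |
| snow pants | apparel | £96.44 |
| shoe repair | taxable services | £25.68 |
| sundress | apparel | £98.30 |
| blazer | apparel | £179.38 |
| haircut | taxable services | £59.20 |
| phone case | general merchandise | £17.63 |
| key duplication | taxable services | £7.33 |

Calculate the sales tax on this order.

Garment alterations £15.96: taxable services → 0% → £0.00
Coat rack £48.93: furniture → 8% → £3.91
Dress shirt £37.46: apparel, under £100.00 → 2.75% → £1.03
Pet grooming £59.83: taxable services → 0% → £0.00
Watch battery replacement £19.06: taxable services → 0% → £0.00
Snow pants £96.44: apparel, under £100.00 → 2.75% → £2.65
Shoe repair £25.68: taxable services → 0% → £0.00
Sundress £98.30: apparel, under £100.00 → 2.75% → £2.70
Blazer £179.38: apparel, £100.00 or more → 4.25% → £7.62
Haircut £59.20: taxable services → 0% → £0.00
Phone case £17.63: general merchandise → 3% → £0.53
Key duplication £7.33: taxable services → 0% → £0.00
Total tax = £3.91 + £1.03 + £2.65 + £2.70 + £7.62 + £0.53 = £18.44

£18.44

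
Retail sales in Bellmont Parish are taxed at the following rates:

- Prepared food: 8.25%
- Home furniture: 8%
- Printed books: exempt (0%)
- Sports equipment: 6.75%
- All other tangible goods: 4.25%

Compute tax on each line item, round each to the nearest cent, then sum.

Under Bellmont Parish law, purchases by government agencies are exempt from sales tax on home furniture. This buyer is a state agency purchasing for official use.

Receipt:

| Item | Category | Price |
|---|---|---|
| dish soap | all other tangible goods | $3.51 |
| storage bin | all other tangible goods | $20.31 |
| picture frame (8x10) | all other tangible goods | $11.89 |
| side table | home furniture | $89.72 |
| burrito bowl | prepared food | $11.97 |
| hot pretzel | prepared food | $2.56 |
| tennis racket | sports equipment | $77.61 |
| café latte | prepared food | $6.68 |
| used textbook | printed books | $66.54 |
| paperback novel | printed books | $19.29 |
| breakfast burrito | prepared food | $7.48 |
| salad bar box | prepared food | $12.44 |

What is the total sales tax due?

Dish soap $3.51: all other tangible goods → 4.25% → $0.15
Storage bin $20.31: all other tangible goods → 4.25% → $0.86
Picture frame (8x10) $11.89: all other tangible goods → 4.25% → $0.51
Side table $89.72: home furniture, buyer-exempt → 0% → $0.00
Burrito bowl $11.97: prepared food → 8.25% → $0.99
Hot pretzel $2.56: prepared food → 8.25% → $0.21
Tennis racket $77.61: sports equipment → 6.75% → $5.24
Café latte $6.68: prepared food → 8.25% → $0.55
Used textbook $66.54: printed books → 0% → $0.00
Paperback novel $19.29: printed books → 0% → $0.00
Breakfast burrito $7.48: prepared food → 8.25% → $0.62
Salad bar box $12.44: prepared food → 8.25% → $1.03
Total tax = $0.15 + $0.86 + $0.51 + $0.99 + $0.21 + $5.24 + $0.55 + $0.62 + $1.03 = $10.16

$10.16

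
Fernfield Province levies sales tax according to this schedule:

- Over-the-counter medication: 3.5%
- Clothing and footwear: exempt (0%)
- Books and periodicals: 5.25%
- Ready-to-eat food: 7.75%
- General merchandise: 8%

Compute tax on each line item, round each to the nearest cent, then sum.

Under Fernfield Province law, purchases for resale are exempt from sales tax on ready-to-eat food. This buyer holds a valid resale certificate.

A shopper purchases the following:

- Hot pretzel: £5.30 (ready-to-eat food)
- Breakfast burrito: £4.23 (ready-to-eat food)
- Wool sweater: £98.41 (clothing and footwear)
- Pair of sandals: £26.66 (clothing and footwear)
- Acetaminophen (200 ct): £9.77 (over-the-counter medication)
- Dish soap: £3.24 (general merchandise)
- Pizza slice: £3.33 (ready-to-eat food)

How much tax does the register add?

Hot pretzel £5.30: ready-to-eat food, buyer-exempt → 0% → £0.00
Breakfast burrito £4.23: ready-to-eat food, buyer-exempt → 0% → £0.00
Wool sweater £98.41: clothing and footwear → 0% → £0.00
Pair of sandals £26.66: clothing and footwear → 0% → £0.00
Acetaminophen (200 ct) £9.77: over-the-counter medication → 3.5% → £0.34
Dish soap £3.24: general merchandise → 8% → £0.26
Pizza slice £3.33: ready-to-eat food, buyer-exempt → 0% → £0.00
Total tax = £0.34 + £0.26 = £0.60

£0.60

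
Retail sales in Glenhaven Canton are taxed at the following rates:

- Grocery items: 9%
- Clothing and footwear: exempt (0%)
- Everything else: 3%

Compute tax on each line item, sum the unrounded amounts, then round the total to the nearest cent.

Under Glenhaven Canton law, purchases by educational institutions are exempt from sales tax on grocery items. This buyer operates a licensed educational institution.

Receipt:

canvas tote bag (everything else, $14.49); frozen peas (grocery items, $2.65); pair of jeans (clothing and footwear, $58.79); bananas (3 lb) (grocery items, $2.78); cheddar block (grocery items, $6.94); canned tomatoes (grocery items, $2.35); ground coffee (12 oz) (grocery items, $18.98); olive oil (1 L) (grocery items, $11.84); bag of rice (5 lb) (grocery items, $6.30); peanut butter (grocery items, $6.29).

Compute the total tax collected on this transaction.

$0.43

Canvas tote bag $14.49: everything else → 3% → $0.4347
Frozen peas $2.65: grocery items, buyer-exempt → 0% → $0.00
Pair of jeans $58.79: clothing and footwear → 0% → $0.00
Bananas (3 lb) $2.78: grocery items, buyer-exempt → 0% → $0.00
Cheddar block $6.94: grocery items, buyer-exempt → 0% → $0.00
Canned tomatoes $2.35: grocery items, buyer-exempt → 0% → $0.00
Ground coffee (12 oz) $18.98: grocery items, buyer-exempt → 0% → $0.00
Olive oil (1 L) $11.84: grocery items, buyer-exempt → 0% → $0.00
Bag of rice (5 lb) $6.30: grocery items, buyer-exempt → 0% → $0.00
Peanut butter $6.29: grocery items, buyer-exempt → 0% → $0.00
Unrounded tax sum = $0.4347 → $0.43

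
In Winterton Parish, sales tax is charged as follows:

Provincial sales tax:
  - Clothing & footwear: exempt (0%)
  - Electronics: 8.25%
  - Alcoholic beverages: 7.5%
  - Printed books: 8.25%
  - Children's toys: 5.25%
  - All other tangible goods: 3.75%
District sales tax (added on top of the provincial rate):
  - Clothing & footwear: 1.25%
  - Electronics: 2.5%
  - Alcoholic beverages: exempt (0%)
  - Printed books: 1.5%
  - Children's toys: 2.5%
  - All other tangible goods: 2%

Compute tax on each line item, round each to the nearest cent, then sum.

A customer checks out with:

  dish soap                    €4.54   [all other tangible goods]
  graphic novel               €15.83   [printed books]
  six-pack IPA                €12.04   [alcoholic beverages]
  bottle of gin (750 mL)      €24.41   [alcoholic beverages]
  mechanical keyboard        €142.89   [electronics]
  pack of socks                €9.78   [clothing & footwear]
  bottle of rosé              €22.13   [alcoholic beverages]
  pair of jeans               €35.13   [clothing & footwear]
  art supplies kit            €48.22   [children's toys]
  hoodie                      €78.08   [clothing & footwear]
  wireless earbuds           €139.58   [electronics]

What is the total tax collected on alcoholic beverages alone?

Six-pack IPA €12.04: alcoholic beverages → 7.5% + 0% district = 7.5% → €0.90
Bottle of gin (750 mL) €24.41: alcoholic beverages → 7.5% + 0% district = 7.5% → €1.83
Bottle of rosé €22.13: alcoholic beverages → 7.5% + 0% district = 7.5% → €1.66
Tax on alcoholic beverages = €0.90 + €1.83 + €1.66 = €4.39

€4.39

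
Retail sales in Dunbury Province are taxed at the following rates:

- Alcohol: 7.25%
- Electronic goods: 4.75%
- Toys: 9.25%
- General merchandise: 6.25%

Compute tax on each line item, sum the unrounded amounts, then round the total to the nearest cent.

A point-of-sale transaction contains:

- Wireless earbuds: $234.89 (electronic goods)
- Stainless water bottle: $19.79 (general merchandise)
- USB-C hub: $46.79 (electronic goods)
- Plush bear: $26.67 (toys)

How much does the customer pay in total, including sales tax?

$345.22

Wireless earbuds $234.89: electronic goods → 4.75% → $11.157275
Stainless water bottle $19.79: general merchandise → 6.25% → $1.236875
USB-C hub $46.79: electronic goods → 4.75% → $2.222525
Plush bear $26.67: toys → 9.25% → $2.466975
Subtotal = $328.14; unrounded tax = $17.08365 → $17.08; total due = $345.22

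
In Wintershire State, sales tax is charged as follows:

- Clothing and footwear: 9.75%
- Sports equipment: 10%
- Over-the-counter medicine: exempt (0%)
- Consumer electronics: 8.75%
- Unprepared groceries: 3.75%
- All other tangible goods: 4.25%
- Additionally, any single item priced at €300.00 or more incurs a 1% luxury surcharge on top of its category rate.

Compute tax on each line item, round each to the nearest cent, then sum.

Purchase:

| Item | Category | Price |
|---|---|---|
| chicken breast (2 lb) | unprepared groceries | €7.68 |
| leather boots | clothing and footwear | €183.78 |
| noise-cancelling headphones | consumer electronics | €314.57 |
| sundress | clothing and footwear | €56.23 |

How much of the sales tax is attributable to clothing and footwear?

Leather boots €183.78: clothing and footwear → 9.75% → €17.92
Sundress €56.23: clothing and footwear → 9.75% → €5.48
Tax on clothing and footwear = €17.92 + €5.48 = €23.40

€23.40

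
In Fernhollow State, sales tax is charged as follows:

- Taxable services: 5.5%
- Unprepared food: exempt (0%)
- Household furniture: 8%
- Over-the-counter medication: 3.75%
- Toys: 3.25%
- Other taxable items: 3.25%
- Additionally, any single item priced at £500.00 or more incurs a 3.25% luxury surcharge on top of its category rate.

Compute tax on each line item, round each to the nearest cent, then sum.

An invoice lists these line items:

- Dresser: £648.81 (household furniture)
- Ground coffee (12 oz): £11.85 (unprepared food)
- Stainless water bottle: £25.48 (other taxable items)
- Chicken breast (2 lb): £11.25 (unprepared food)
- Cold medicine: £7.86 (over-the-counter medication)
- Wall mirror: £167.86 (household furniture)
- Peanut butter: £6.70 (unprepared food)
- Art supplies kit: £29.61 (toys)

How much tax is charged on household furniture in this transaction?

Dresser £648.81: household furniture → 8% + 3.25% surcharge = 11.25% → £72.99
Wall mirror £167.86: household furniture → 8% → £13.43
Tax on household furniture = £72.99 + £13.43 = £86.42

£86.42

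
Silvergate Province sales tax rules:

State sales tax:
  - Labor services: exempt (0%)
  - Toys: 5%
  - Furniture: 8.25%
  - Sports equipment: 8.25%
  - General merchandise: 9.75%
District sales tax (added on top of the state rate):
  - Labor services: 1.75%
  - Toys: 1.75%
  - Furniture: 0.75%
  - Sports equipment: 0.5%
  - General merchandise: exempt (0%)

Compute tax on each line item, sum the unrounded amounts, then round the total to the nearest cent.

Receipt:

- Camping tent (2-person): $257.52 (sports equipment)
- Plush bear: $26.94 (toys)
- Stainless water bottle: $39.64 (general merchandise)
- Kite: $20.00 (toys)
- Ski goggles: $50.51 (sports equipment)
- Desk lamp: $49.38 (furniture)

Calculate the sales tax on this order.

Camping tent (2-person) $257.52: sports equipment → 8.25% + 0.5% district = 8.75% → $22.533
Plush bear $26.94: toys → 5% + 1.75% district = 6.75% → $1.81845
Stainless water bottle $39.64: general merchandise → 9.75% + 0% district = 9.75% → $3.8649
Kite $20.00: toys → 5% + 1.75% district = 6.75% → $1.35
Ski goggles $50.51: sports equipment → 8.25% + 0.5% district = 8.75% → $4.419625
Desk lamp $49.38: furniture → 8.25% + 0.75% district = 9% → $4.4442
Unrounded tax sum = $38.430175 → $38.43

$38.43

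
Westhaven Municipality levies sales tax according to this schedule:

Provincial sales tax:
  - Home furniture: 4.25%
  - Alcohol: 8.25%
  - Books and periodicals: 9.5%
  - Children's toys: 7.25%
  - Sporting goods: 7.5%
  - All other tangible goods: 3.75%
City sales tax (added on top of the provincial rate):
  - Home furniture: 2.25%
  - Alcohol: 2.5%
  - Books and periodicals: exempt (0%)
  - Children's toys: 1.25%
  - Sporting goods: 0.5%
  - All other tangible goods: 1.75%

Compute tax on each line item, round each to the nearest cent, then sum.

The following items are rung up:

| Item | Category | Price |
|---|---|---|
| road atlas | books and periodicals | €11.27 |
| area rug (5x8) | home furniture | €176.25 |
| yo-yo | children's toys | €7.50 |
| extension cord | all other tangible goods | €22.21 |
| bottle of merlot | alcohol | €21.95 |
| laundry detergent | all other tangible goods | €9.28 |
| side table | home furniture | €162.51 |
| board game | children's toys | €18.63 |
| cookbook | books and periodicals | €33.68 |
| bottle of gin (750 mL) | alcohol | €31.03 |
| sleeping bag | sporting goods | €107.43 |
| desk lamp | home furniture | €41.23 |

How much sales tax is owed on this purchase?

Road atlas €11.27: books and periodicals → 9.5% + 0% city = 9.5% → €1.07
Area rug (5x8) €176.25: home furniture → 4.25% + 2.25% city = 6.5% → €11.46
Yo-yo €7.50: children's toys → 7.25% + 1.25% city = 8.5% → €0.64
Extension cord €22.21: all other tangible goods → 3.75% + 1.75% city = 5.5% → €1.22
Bottle of merlot €21.95: alcohol → 8.25% + 2.5% city = 10.75% → €2.36
Laundry detergent €9.28: all other tangible goods → 3.75% + 1.75% city = 5.5% → €0.51
Side table €162.51: home furniture → 4.25% + 2.25% city = 6.5% → €10.56
Board game €18.63: children's toys → 7.25% + 1.25% city = 8.5% → €1.58
Cookbook €33.68: books and periodicals → 9.5% + 0% city = 9.5% → €3.20
Bottle of gin (750 mL) €31.03: alcohol → 8.25% + 2.5% city = 10.75% → €3.34
Sleeping bag €107.43: sporting goods → 7.5% + 0.5% city = 8% → €8.59
Desk lamp €41.23: home furniture → 4.25% + 2.25% city = 6.5% → €2.68
Total tax = €1.07 + €11.46 + €0.64 + €1.22 + €2.36 + €0.51 + €10.56 + €1.58 + €3.20 + €3.34 + €8.59 + €2.68 = €47.21

€47.21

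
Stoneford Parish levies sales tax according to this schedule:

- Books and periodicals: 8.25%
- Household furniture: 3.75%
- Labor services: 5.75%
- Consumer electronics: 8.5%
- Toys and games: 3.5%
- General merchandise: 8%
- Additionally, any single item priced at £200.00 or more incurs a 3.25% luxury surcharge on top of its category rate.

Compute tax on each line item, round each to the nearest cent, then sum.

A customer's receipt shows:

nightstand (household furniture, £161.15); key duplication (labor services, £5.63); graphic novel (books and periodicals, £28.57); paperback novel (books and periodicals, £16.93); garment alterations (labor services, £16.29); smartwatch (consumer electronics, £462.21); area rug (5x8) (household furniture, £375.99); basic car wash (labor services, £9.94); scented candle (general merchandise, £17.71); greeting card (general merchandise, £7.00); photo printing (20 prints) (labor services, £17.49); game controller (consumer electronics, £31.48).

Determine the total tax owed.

£97.93

Nightstand £161.15: household furniture → 3.75% → £6.04
Key duplication £5.63: labor services → 5.75% → £0.32
Graphic novel £28.57: books and periodicals → 8.25% → £2.36
Paperback novel £16.93: books and periodicals → 8.25% → £1.40
Garment alterations £16.29: labor services → 5.75% → £0.94
Smartwatch £462.21: consumer electronics → 8.5% + 3.25% surcharge = 11.75% → £54.31
Area rug (5x8) £375.99: household furniture → 3.75% + 3.25% surcharge = 7% → £26.32
Basic car wash £9.94: labor services → 5.75% → £0.57
Scented candle £17.71: general merchandise → 8% → £1.42
Greeting card £7.00: general merchandise → 8% → £0.56
Photo printing (20 prints) £17.49: labor services → 5.75% → £1.01
Game controller £31.48: consumer electronics → 8.5% → £2.68
Total tax = £6.04 + £0.32 + £2.36 + £1.40 + £0.94 + £54.31 + £26.32 + £0.57 + £1.42 + £0.56 + £1.01 + £2.68 = £97.93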